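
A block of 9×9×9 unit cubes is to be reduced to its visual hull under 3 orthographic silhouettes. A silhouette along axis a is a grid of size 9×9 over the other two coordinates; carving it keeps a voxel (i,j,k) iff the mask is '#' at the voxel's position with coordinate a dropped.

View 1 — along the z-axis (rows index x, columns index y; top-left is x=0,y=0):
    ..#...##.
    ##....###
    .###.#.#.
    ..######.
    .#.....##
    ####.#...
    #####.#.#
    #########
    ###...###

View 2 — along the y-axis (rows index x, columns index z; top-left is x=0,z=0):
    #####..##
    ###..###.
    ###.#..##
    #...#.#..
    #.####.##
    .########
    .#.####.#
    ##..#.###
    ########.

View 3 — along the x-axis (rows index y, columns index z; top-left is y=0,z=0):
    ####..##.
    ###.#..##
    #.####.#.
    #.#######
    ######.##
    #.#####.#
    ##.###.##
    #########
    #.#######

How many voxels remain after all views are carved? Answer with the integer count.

before carving: 729 voxels (9×9×9)
V1 z: intersect with XY mask (49 set) -- 441 left
V2 y: intersect with XZ mask (57 set) -- 304 left
V3 x: intersect with YZ mask (65 set) -- 238 left

voxel count = 238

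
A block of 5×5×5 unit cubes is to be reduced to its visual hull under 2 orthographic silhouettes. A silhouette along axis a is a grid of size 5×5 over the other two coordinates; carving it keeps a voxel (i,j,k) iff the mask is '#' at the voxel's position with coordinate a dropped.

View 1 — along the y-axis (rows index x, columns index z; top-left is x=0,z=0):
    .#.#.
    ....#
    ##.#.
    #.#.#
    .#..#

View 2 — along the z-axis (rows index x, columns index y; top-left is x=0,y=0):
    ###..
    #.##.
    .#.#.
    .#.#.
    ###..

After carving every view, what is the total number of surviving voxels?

remaining voxels: 27

initial block: 5^3 = 125
step 1: project along y, AND mask (11/25) → |grid| = 55
step 2: project along z, AND mask (13/25) → |grid| = 27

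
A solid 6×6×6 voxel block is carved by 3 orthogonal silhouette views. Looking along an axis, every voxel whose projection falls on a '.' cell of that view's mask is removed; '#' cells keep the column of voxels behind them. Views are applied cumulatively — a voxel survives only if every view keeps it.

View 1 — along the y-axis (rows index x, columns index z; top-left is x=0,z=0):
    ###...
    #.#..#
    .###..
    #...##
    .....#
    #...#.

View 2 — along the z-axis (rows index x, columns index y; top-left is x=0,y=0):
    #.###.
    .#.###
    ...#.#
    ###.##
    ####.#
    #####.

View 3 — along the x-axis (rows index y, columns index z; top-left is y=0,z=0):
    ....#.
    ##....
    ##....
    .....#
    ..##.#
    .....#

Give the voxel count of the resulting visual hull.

remaining voxels: 18

initial block: 6^3 = 216
V1 y: intersect with XZ mask (15 set) -- 90 left
V2 z: intersect with XY mask (25 set) -- 60 left
V3 x: intersect with YZ mask (10 set) -- 18 left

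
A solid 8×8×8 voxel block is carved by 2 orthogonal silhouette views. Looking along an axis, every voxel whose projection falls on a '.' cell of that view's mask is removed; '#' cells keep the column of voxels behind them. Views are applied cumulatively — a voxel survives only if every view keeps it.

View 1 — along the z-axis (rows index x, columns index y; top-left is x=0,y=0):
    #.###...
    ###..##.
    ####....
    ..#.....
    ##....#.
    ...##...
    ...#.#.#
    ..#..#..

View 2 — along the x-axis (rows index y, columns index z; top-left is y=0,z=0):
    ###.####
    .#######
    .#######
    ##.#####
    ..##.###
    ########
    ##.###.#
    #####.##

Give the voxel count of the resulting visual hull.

|visual hull| = 165

start: 8×8×8 = 512 voxels
  1. axis=2 (XY plane), |mask|=24  ⇒  voxels=192
  2. axis=0 (YZ plane), |mask|=54  ⇒  voxels=165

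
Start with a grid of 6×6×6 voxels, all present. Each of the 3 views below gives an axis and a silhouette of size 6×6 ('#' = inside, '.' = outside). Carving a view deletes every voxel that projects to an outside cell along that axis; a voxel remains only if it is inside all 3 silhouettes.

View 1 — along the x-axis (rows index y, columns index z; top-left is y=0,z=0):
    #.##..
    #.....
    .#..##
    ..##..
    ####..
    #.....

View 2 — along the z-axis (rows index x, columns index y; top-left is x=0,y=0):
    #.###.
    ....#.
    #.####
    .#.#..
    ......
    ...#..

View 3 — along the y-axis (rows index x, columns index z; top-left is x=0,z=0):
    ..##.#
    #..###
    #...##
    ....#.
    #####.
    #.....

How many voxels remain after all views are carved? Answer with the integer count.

|visual hull| = 14

before carving: 216 voxels (6×6×6)
after view 1 [x-axis, 14 of 36 cells solid] → remaining = 84
after view 2 [z-axis, 13 of 36 cells solid] → remaining = 34
after view 3 [y-axis, 17 of 36 cells solid] → remaining = 14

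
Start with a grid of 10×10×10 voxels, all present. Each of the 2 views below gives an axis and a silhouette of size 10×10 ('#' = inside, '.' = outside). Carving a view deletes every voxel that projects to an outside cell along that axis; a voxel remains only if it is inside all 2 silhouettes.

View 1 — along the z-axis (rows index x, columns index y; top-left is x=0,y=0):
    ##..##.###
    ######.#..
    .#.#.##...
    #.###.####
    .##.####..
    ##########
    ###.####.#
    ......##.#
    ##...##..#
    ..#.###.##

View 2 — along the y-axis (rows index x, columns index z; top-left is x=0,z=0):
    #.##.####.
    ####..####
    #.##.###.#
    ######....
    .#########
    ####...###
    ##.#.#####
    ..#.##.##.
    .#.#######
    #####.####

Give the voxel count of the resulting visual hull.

initial block: 10^3 = 1000
step 1: project along z, AND mask (64/100) → |grid| = 640
step 2: project along y, AND mask (74/100) → |grid| = 478

478 voxels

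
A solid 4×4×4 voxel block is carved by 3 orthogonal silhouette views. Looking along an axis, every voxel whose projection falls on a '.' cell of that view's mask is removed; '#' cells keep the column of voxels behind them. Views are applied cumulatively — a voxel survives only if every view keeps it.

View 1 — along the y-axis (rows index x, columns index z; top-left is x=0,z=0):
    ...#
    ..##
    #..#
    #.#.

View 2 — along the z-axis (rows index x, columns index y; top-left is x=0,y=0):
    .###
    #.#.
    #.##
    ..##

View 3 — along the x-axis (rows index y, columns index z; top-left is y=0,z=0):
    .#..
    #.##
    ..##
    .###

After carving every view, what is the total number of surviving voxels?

|visual hull| = 9

initial block: 4^3 = 64
  1. axis=1 (XZ plane), |mask|=7  ⇒  voxels=28
  2. axis=2 (XY plane), |mask|=10  ⇒  voxels=17
  3. axis=0 (YZ plane), |mask|=9  ⇒  voxels=9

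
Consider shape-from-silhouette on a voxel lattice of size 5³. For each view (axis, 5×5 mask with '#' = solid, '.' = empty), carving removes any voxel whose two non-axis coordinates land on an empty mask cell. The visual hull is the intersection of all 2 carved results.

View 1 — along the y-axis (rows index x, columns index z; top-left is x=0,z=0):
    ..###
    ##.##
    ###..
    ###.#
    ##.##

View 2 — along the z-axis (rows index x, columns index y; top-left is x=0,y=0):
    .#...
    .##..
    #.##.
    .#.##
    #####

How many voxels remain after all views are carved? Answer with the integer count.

|visual hull| = 52

start: 5×5×5 = 125 voxels
[1] y-view keeps 18 columns → grid now 90
[2] z-view keeps 14 columns → grid now 52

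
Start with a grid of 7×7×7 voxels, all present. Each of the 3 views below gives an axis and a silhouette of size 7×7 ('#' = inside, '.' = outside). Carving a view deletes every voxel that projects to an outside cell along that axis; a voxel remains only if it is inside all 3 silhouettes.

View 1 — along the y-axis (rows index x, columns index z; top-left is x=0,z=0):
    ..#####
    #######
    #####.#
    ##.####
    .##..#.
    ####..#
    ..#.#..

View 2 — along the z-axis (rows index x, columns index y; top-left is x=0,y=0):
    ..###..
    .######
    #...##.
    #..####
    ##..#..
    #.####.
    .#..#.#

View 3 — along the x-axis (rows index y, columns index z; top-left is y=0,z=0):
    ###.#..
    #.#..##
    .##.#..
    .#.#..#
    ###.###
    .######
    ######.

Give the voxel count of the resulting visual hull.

99 voxels

full grid |V| = 343
carve view 1 (along y, XZ-mask fill 34/49): 238 voxels remain
carve view 2 (along z, XY-mask fill 28/49): 145 voxels remain
carve view 3 (along x, YZ-mask fill 32/49): 99 voxels remain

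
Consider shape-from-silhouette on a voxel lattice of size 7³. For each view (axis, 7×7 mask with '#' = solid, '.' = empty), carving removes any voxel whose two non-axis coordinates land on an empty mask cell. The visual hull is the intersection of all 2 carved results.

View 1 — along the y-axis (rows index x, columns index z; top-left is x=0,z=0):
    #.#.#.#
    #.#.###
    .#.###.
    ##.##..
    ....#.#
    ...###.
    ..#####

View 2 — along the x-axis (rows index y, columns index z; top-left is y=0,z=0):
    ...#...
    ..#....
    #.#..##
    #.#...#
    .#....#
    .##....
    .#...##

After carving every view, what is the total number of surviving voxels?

full grid |V| = 343
V1 y: intersect with XZ mask (27 set) -- 189 left
V2 x: intersect with YZ mask (16 set) -- 52 left

|visual hull| = 52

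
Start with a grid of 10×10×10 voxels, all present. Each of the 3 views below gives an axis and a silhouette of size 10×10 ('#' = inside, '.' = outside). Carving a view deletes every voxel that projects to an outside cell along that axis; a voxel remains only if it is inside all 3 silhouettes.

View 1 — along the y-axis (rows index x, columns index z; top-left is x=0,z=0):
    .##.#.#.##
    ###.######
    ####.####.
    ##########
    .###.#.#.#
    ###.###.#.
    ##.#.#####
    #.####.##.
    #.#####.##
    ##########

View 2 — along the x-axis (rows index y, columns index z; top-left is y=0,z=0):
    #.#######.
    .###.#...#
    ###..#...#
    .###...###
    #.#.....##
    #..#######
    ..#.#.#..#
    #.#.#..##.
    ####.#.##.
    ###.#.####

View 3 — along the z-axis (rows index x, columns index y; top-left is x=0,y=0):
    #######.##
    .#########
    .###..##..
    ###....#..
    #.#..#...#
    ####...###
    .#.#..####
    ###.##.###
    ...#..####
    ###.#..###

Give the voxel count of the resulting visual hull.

initial block: 10^3 = 1000
carve view 1 (along y, XZ-mask fill 79/100): 790 voxels remain
carve view 2 (along x, YZ-mask fill 60/100): 478 voxels remain
carve view 3 (along z, XY-mask fill 64/100): 300 voxels remain

voxel count = 300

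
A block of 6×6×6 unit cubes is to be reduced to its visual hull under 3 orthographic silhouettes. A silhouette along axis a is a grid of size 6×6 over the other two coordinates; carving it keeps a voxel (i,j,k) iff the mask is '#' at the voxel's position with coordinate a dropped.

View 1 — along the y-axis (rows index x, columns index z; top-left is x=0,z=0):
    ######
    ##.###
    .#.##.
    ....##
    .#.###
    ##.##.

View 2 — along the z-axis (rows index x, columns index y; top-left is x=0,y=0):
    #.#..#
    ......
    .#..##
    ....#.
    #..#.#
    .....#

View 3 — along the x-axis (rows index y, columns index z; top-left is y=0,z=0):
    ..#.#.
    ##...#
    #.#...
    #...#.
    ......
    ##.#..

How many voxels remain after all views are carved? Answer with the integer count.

voxel count = 17

start: 6×6×6 = 216 voxels
carve view 1 (along y, XZ-mask fill 24/36): 144 voxels remain
carve view 2 (along z, XY-mask fill 11/36): 45 voxels remain
carve view 3 (along x, YZ-mask fill 12/36): 17 voxels remain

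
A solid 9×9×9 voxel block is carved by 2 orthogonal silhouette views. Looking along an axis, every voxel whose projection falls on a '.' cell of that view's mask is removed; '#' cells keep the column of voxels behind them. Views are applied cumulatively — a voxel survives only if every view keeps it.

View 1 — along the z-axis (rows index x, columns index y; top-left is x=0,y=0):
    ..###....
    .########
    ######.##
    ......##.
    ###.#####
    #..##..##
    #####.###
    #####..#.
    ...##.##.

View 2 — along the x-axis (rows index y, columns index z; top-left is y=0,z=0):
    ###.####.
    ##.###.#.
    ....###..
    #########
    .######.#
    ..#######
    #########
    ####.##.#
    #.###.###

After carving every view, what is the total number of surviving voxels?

start: 9×9×9 = 729 voxels
V1 z: intersect with XY mask (52 set) -- 468 left
V2 x: intersect with YZ mask (62 set) -- 359 left

359 voxels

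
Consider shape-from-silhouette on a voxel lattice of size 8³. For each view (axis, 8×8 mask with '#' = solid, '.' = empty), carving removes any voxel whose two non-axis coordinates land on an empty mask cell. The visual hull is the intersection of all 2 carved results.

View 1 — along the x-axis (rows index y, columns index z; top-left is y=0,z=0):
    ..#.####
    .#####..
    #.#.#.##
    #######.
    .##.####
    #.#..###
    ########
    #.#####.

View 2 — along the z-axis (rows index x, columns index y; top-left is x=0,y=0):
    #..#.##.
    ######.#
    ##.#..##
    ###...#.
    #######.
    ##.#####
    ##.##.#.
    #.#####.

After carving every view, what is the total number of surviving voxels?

voxel count = 268

full grid |V| = 512
  1. axis=0 (YZ plane), |mask|=47  ⇒  voxels=376
  2. axis=2 (XY plane), |mask|=45  ⇒  voxels=268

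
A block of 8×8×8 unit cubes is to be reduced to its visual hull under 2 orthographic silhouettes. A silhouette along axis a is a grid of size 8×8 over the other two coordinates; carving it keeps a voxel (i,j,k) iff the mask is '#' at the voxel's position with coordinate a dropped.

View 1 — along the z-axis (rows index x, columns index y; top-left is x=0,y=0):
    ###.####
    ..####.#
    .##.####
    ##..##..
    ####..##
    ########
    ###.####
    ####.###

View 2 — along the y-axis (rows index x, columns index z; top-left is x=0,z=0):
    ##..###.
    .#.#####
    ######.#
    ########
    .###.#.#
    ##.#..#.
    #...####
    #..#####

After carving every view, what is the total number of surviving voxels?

full grid |V| = 512
after view 1 [z-axis, 50 of 64 cells solid] → remaining = 400
after view 2 [y-axis, 46 of 64 cells solid] → remaining = 278

|visual hull| = 278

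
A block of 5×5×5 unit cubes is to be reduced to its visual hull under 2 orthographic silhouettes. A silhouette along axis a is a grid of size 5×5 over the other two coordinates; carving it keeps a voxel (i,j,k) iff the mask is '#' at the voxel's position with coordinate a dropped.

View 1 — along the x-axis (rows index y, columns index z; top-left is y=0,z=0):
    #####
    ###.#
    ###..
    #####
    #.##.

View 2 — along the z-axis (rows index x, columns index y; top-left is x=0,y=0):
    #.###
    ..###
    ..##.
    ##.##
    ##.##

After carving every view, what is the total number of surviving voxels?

start: 5×5×5 = 125 voxels
carve view 1 (along x, YZ-mask fill 20/25): 100 voxels remain
carve view 2 (along z, XY-mask fill 17/25): 69 voxels remain

remaining voxels: 69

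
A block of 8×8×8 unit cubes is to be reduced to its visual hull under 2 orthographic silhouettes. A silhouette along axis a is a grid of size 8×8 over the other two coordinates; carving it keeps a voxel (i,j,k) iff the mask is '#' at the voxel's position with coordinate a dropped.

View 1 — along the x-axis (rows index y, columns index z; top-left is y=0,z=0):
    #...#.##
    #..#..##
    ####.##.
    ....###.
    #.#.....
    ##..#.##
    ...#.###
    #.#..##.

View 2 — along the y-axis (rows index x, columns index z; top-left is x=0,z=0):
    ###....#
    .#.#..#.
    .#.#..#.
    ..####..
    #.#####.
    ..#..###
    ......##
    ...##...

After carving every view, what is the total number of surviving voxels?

remaining voxels: 113

before carving: 512 voxels (8×8×8)
carve view 1 (along x, YZ-mask fill 32/64): 256 voxels remain
carve view 2 (along y, XZ-mask fill 28/64): 113 voxels remain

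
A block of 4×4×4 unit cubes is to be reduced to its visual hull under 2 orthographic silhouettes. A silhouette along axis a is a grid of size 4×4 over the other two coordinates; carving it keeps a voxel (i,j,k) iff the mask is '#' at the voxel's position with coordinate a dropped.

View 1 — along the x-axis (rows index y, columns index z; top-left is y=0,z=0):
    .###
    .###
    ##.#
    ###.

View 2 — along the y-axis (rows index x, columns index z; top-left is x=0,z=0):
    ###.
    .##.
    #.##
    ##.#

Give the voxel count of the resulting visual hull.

start: 4×4×4 = 64 voxels
  1. axis=0 (YZ plane), |mask|=12  ⇒  voxels=48
  2. axis=1 (XZ plane), |mask|=11  ⇒  voxels=33

voxel count = 33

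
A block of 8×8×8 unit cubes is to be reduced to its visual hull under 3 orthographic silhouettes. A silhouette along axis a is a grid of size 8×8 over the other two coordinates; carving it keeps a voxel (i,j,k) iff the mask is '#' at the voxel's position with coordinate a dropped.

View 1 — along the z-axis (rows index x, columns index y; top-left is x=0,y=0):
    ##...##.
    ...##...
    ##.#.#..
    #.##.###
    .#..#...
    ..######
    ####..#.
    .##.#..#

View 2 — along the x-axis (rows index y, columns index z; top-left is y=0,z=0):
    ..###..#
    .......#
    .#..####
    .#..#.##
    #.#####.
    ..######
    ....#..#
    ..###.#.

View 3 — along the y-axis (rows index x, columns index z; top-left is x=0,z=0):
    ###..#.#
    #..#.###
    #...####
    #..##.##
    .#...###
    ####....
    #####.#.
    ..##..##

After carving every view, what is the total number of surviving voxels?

72 voxels

initial block: 8^3 = 512
[1] z-view keeps 33 columns → grid now 264
[2] x-view keeps 32 columns → grid now 129
[3] y-view keeps 38 columns → grid now 72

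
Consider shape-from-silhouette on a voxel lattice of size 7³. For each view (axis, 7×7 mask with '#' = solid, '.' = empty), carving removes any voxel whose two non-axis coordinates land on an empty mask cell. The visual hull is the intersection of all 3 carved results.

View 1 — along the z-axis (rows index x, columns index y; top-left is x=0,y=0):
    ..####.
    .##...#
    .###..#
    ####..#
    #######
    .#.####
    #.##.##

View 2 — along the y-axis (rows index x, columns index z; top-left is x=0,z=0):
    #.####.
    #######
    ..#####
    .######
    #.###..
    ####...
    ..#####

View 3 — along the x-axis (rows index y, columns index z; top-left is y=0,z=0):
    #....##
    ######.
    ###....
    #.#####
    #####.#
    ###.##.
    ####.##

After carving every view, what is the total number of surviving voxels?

start: 7×7×7 = 343 voxels
carve view 1 (along z, XY-mask fill 33/49): 231 voxels remain
carve view 2 (along y, XZ-mask fill 36/49): 164 voxels remain
carve view 3 (along x, YZ-mask fill 35/49): 117 voxels remain

remaining voxels: 117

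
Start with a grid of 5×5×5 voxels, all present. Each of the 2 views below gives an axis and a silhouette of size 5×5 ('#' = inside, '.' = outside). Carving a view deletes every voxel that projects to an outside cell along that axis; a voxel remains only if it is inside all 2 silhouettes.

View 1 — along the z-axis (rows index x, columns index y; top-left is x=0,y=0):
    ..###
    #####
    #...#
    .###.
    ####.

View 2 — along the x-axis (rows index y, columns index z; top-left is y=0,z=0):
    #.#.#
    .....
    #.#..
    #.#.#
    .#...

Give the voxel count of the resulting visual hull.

initial block: 5^3 = 125
carve view 1 (along z, XY-mask fill 17/25): 85 voxels remain
carve view 2 (along x, YZ-mask fill 9/25): 32 voxels remain

|visual hull| = 32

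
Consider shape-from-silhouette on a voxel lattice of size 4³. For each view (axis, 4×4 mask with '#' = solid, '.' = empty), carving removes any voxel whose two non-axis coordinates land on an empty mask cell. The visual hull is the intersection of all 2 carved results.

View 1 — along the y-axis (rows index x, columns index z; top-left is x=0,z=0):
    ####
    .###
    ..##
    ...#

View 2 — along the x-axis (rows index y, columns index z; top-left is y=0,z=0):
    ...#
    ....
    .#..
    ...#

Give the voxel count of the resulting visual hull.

initial block: 4^3 = 64
carve view 1 (along y, XZ-mask fill 10/16): 40 voxels remain
carve view 2 (along x, YZ-mask fill 3/16): 10 voxels remain

10 voxels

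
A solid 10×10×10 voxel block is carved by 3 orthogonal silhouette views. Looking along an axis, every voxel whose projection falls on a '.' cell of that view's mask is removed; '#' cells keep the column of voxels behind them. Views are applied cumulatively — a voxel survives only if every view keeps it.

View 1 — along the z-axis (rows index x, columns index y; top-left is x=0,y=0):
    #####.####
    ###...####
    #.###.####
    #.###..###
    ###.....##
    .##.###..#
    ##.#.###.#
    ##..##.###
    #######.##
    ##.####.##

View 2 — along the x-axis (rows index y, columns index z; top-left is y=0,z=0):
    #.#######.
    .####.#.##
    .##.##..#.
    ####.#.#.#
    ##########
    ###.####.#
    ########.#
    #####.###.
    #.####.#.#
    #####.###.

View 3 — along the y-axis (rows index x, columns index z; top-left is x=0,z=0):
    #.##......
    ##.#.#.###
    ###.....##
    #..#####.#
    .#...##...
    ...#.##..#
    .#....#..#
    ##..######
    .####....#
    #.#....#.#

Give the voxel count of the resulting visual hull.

initial block: 10^3 = 1000
V1 z: intersect with XY mask (73 set) -- 730 left
V2 x: intersect with YZ mask (77 set) -- 562 left
V3 y: intersect with XZ mask (49 set) -- 273 left

remaining voxels: 273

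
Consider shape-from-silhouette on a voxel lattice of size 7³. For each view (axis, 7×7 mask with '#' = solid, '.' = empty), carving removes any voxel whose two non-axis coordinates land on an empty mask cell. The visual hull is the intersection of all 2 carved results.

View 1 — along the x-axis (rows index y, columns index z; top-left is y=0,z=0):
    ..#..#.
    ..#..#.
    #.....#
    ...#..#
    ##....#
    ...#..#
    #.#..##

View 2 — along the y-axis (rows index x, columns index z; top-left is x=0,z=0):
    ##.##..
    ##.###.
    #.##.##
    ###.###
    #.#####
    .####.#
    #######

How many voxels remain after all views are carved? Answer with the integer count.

before carving: 343 voxels (7×7×7)
carve view 1 (along x, YZ-mask fill 17/49): 119 voxels remain
carve view 2 (along y, XZ-mask fill 38/49): 90 voxels remain

remaining voxels: 90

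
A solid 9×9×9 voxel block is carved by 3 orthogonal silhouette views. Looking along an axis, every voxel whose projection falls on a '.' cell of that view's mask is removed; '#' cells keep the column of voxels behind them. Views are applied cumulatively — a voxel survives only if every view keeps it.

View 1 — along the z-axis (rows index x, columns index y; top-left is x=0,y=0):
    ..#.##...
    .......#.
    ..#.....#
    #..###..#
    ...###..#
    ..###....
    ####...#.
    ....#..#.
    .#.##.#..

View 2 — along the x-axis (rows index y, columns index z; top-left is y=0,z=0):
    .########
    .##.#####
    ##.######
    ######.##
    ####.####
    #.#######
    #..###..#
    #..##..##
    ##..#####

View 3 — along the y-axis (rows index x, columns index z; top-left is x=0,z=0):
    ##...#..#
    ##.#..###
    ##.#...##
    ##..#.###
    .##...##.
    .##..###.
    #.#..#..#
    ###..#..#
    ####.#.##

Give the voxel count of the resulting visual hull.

initial block: 9^3 = 729
V1 z: intersect with XY mask (29 set) -- 261 left
V2 x: intersect with YZ mask (64 set) -- 215 left
V3 y: intersect with XZ mask (46 set) -- 121 left

voxel count = 121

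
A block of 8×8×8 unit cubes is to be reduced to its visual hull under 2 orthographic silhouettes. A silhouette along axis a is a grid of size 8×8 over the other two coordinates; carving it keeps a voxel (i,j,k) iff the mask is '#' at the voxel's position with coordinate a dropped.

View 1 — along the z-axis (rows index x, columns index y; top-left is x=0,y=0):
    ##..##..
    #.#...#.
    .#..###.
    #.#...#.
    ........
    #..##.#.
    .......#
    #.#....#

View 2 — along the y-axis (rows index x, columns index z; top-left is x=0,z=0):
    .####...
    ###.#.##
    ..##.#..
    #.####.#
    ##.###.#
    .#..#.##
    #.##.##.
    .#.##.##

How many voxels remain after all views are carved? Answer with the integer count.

|visual hull| = 100

start: 8×8×8 = 512 voxels
  1. axis=2 (XY plane), |mask|=22  ⇒  voxels=176
  2. axis=1 (XZ plane), |mask|=39  ⇒  voxels=100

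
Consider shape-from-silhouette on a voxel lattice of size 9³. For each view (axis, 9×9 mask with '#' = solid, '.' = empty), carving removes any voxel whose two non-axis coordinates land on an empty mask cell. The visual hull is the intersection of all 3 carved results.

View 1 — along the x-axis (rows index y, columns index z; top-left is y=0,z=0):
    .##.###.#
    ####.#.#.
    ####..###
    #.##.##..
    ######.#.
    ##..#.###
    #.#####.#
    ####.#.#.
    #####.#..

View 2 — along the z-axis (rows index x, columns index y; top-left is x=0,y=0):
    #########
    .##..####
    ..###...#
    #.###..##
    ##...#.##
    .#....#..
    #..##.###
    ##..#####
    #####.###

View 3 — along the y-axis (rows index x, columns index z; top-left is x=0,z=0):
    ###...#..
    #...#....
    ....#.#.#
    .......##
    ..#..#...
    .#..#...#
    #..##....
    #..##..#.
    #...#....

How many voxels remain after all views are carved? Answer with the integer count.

start: 9×9×9 = 729 voxels
  1. axis=0 (YZ plane), |mask|=56  ⇒  voxels=504
  2. axis=2 (XY plane), |mask|=53  ⇒  voxels=330
  3. axis=1 (XZ plane), |mask|=25  ⇒  voxels=104

voxel count = 104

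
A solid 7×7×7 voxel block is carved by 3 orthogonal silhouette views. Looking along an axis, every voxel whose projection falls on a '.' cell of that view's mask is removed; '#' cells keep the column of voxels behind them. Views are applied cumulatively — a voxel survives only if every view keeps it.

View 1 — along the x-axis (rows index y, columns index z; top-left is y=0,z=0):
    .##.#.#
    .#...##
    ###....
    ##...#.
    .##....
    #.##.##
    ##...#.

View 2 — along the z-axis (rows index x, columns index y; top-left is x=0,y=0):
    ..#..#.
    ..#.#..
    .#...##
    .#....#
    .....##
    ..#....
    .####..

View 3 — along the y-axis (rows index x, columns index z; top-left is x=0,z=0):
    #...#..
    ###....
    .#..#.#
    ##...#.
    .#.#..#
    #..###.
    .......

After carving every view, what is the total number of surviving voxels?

remaining voxels: 20

initial block: 7^3 = 343
  1. axis=0 (YZ plane), |mask|=23  ⇒  voxels=161
  2. axis=2 (XY plane), |mask|=16  ⇒  voxels=52
  3. axis=1 (XZ plane), |mask|=18  ⇒  voxels=20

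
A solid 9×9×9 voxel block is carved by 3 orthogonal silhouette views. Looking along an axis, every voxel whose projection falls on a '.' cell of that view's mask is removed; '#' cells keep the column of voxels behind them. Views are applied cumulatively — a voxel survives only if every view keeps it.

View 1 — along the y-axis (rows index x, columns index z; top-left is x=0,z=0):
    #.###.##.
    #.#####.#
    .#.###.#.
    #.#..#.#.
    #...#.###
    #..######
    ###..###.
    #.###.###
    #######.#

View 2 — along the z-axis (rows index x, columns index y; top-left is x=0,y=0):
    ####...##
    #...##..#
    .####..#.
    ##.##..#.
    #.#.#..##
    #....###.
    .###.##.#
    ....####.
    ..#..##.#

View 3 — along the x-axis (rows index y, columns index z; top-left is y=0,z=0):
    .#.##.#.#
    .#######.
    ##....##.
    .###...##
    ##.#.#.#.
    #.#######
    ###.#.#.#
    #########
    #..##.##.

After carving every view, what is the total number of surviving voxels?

start: 9×9×9 = 729 voxels
[1] y-view keeps 55 columns → grid now 495
[2] z-view keeps 43 columns → grid now 258
[3] x-view keeps 54 columns → grid now 179

179 voxels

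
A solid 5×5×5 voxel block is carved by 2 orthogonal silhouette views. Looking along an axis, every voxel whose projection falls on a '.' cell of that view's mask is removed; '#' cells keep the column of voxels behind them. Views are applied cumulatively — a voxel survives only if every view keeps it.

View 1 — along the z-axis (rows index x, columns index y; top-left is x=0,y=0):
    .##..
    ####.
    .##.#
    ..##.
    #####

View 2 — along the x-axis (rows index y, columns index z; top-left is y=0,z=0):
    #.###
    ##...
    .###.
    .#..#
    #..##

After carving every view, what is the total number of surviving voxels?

initial block: 5^3 = 125
  1. axis=2 (XY plane), |mask|=16  ⇒  voxels=80
  2. axis=0 (YZ plane), |mask|=14  ⇒  voxels=43

|visual hull| = 43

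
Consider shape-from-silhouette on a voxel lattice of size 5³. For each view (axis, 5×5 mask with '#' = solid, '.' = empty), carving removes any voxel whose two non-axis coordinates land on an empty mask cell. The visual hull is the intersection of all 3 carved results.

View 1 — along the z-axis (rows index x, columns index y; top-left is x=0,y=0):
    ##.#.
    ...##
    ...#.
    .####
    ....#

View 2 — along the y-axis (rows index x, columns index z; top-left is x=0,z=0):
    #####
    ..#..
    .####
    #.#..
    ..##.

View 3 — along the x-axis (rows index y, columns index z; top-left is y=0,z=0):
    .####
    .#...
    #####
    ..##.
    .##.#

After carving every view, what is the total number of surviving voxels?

full grid |V| = 125
[1] z-view keeps 11 columns → grid now 55
[2] y-view keeps 14 columns → grid now 31
[3] x-view keeps 15 columns → grid now 16

remaining voxels: 16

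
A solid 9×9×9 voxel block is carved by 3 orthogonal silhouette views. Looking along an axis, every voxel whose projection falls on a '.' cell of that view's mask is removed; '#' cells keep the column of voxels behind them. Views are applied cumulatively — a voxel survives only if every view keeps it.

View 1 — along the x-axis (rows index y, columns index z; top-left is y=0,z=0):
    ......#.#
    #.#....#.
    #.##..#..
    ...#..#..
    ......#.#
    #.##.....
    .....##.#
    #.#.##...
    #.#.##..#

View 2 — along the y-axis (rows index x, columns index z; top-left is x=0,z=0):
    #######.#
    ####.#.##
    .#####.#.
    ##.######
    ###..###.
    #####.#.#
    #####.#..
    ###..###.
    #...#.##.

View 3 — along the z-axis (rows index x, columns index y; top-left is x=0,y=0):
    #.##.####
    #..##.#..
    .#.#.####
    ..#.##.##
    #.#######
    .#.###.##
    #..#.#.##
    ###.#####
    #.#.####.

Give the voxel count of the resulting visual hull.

full grid |V| = 729
after view 1 [x-axis, 28 of 81 cells solid] → remaining = 252
after view 2 [y-axis, 58 of 81 cells solid] → remaining = 180
after view 3 [z-axis, 55 of 81 cells solid] → remaining = 124

124 voxels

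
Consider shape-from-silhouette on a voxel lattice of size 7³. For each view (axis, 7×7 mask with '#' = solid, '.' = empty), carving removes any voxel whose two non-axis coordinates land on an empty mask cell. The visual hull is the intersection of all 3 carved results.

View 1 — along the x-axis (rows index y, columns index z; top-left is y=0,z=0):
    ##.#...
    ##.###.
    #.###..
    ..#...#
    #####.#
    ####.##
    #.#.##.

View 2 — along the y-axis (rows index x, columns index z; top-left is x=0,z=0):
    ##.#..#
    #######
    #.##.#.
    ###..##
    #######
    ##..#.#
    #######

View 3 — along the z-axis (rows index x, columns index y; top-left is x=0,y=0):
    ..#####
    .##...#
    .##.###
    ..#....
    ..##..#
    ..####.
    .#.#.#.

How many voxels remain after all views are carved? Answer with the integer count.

voxel count = 76

initial block: 7^3 = 343
  1. axis=0 (YZ plane), |mask|=30  ⇒  voxels=210
  2. axis=1 (XZ plane), |mask|=38  ⇒  voxels=165
  3. axis=2 (XY plane), |mask|=24  ⇒  voxels=76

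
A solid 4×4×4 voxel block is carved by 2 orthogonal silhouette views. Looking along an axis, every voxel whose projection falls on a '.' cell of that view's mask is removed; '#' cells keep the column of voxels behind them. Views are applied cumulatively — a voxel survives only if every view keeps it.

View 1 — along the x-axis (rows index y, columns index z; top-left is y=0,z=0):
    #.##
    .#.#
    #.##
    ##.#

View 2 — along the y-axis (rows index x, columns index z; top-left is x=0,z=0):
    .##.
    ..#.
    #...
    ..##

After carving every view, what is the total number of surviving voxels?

start: 4×4×4 = 64 voxels
carve view 1 (along x, YZ-mask fill 11/16): 44 voxels remain
carve view 2 (along y, XZ-mask fill 6/16): 15 voxels remain

remaining voxels: 15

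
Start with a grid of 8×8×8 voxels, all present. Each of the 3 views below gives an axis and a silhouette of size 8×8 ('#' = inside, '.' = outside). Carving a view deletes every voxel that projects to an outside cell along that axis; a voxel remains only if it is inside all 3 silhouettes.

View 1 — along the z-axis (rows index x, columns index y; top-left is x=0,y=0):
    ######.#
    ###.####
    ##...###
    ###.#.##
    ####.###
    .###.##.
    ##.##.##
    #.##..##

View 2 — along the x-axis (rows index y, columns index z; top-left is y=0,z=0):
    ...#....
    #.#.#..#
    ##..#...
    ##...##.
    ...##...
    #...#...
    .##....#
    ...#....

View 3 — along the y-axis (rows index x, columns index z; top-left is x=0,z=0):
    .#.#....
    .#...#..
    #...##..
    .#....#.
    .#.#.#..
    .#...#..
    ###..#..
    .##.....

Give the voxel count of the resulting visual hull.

start: 8×8×8 = 512 voxels
step 1: project along z, AND mask (48/64) → |grid| = 384
step 2: project along x, AND mask (20/64) → |grid| = 119
step 3: project along y, AND mask (20/64) → |grid| = 34

|visual hull| = 34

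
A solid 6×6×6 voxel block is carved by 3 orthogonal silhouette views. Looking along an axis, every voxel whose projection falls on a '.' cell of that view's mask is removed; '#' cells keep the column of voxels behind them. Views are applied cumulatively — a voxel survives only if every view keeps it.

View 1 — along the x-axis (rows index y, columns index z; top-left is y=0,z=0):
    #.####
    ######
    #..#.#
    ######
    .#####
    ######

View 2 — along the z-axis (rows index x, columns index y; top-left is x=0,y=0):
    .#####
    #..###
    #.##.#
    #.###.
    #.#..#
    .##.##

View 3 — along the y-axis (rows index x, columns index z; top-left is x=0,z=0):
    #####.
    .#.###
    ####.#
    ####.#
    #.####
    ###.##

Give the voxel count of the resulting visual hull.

before carving: 216 voxels (6×6×6)
after view 1 [x-axis, 31 of 36 cells solid] → remaining = 186
after view 2 [z-axis, 24 of 36 cells solid] → remaining = 121
after view 3 [y-axis, 29 of 36 cells solid] → remaining = 98

voxel count = 98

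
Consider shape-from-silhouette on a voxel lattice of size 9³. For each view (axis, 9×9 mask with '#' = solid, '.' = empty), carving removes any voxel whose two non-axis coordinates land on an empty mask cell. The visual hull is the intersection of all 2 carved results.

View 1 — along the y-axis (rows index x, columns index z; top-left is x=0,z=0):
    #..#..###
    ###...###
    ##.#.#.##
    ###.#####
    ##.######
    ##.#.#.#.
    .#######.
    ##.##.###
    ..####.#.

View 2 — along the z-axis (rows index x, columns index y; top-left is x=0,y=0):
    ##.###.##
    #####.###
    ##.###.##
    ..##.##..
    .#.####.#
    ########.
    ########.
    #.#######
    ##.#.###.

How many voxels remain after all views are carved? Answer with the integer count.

387 voxels

start: 9×9×9 = 729 voxels
[1] y-view keeps 57 columns → grid now 513
[2] z-view keeps 62 columns → grid now 387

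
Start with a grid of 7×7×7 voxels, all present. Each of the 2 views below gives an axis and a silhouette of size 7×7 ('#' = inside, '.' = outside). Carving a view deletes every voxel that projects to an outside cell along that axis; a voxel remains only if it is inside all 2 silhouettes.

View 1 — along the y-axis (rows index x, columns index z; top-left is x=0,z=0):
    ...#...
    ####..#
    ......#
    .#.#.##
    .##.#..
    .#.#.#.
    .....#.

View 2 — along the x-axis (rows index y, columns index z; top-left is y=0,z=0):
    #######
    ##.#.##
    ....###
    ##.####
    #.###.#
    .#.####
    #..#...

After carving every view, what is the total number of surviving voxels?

remaining voxels: 87

before carving: 343 voxels (7×7×7)
step 1: project along y, AND mask (18/49) → |grid| = 126
step 2: project along x, AND mask (33/49) → |grid| = 87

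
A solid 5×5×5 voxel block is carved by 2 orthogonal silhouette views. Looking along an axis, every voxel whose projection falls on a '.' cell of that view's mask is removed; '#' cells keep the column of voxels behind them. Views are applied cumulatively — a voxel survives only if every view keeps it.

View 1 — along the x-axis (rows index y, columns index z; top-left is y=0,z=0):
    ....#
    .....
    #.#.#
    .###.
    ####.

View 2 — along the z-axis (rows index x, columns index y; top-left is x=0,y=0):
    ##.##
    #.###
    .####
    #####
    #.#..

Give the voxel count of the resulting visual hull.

remaining voxels: 44

full grid |V| = 125
step 1: project along x, AND mask (11/25) → |grid| = 55
step 2: project along z, AND mask (19/25) → |grid| = 44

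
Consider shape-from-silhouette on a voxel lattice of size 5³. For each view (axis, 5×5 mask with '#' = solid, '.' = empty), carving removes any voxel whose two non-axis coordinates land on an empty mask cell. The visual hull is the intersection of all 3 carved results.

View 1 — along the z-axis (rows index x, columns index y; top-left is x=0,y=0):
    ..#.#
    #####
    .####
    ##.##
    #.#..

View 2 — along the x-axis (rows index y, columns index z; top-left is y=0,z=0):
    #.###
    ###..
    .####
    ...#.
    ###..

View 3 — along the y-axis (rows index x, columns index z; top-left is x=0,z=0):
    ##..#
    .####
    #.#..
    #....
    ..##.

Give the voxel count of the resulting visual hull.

before carving: 125 voxels (5×5×5)
after view 1 [z-axis, 17 of 25 cells solid] → remaining = 85
after view 2 [x-axis, 15 of 25 cells solid] → remaining = 52
after view 3 [y-axis, 12 of 25 cells solid] → remaining = 28

28 voxels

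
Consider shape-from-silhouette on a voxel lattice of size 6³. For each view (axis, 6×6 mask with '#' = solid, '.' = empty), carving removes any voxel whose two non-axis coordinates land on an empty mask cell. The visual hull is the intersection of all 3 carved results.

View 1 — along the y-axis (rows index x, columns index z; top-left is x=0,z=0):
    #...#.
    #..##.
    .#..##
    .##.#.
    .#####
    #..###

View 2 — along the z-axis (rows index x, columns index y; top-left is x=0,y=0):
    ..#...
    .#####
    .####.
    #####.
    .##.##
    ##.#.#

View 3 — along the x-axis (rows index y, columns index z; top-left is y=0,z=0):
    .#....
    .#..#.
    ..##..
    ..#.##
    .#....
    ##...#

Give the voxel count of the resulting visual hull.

28 voxels

initial block: 6^3 = 216
[1] y-view keeps 20 columns → grid now 120
[2] z-view keeps 23 columns → grid now 80
[3] x-view keeps 12 columns → grid now 28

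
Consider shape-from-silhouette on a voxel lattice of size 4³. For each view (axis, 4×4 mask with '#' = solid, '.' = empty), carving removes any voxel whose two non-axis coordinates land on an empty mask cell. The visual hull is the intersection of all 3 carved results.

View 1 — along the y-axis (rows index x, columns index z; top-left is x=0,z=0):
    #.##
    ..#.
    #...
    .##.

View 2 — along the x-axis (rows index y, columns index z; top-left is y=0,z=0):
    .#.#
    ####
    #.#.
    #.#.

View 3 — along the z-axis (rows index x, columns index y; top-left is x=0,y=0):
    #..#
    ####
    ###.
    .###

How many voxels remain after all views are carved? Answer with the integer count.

full grid |V| = 64
V1 y: intersect with XZ mask (7 set) -- 28 left
V2 x: intersect with YZ mask (10 set) -- 19 left
V3 z: intersect with XY mask (12 set) -- 12 left

12 voxels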